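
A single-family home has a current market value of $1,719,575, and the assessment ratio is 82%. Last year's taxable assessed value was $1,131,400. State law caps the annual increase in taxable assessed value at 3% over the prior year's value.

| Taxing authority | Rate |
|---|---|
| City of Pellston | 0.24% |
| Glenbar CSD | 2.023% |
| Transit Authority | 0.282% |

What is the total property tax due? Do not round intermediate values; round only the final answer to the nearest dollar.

$29,658

Uncapped assessed value = $1,719,575 × 0.82 = $1,410,051.5
Cap limit = $1,131,400 × 1.03 = $1,165,342
Taxable assessed value = min($1,410,051.5, $1,165,342) = $1,165,342 (cap binds)
City of Pellston: $1,165,342 × 0.0024 = $2,796.8208
Glenbar CSD: $1,165,342 × 0.02023 = $23,574.86866
Transit Authority: $1,165,342 × 0.00282 = $3,286.26444
Total = $29,657.9539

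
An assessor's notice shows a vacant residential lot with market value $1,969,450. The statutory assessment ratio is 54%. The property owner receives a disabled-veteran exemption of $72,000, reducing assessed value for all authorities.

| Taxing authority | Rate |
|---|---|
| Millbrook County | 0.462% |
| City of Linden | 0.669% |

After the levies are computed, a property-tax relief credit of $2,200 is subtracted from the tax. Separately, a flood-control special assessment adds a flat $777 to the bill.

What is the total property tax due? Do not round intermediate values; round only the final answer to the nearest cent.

$9,790.90

Assessed value = $1,969,450 × 0.54 = $1,063,503
Taxable value = $1,063,503 − $72,000 = $991,503
Millbrook County: $991,503 × 0.00462 = $4,580.74386
City of Linden: $991,503 × 0.00669 = $6,633.15507
Levies subtotal = $11,213.89893
After credit = $11,213.89893 − $2,200 = $9,013.89893
Total = $9,013.89893 + $777 = $9,790.89893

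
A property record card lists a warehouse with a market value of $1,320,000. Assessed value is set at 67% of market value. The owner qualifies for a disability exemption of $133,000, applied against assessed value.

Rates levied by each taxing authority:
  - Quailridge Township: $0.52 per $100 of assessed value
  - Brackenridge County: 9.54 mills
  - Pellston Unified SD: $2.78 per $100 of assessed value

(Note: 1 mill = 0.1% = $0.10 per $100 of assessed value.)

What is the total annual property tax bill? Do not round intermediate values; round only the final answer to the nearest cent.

Assessed value = $1,320,000 × 0.67 = $884,400
Taxable value = $884,400 − $133,000 = $751,400
Quailridge Township: $751,400 × 0.0052 = $3,907.28
Brackenridge County: $751,400 × 0.00954 = $7,168.356
Pellston Unified SD: $751,400 × 0.0278 = $20,888.92
Total = $31,964.556

$31,964.56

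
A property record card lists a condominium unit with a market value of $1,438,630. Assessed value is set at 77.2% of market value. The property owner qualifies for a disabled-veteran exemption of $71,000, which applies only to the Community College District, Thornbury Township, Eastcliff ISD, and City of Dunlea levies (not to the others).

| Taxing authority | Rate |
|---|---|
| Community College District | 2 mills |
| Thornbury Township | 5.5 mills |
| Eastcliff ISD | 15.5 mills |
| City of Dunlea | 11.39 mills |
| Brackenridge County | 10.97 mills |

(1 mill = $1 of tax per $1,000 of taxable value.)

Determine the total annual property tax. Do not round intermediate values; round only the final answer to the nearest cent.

$47,936.14

Assessed value = $1,438,630 × 0.772 = $1,110,622.36
Community College District: ($1,110,622.36 − $71,000) × 0.002 = $1,039,622.36 × 0.002 = $2,079.24472
Thornbury Township: ($1,110,622.36 − $71,000) × 0.0055 = $1,039,622.36 × 0.0055 = $5,717.92298
Eastcliff ISD: ($1,110,622.36 − $71,000) × 0.0155 = $1,039,622.36 × 0.0155 = $16,114.14658
City of Dunlea: ($1,110,622.36 − $71,000) × 0.01139 = $1,039,622.36 × 0.01139 = $11,841.2986804
Brackenridge County: $1,110,622.36 × 0.01097 = $12,183.5272892
Total = $47,936.1402496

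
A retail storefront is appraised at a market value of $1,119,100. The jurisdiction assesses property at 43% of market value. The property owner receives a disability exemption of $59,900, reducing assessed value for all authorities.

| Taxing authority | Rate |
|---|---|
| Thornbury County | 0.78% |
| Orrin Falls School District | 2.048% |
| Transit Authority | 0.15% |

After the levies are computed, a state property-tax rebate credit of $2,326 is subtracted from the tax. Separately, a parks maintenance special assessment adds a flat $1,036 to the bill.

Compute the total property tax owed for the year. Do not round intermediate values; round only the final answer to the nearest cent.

Assessed value = $1,119,100 × 0.43 = $481,213
Taxable value = $481,213 − $59,900 = $421,313
Thornbury County: $421,313 × 0.0078 = $3,286.2414
Orrin Falls School District: $421,313 × 0.02048 = $8,628.49024
Transit Authority: $421,313 × 0.0015 = $631.9695
Levies subtotal = $12,546.70114
After credit = $12,546.70114 − $2,326 = $10,220.70114
Total = $10,220.70114 + $1,036 = $11,256.70114

$11,256.70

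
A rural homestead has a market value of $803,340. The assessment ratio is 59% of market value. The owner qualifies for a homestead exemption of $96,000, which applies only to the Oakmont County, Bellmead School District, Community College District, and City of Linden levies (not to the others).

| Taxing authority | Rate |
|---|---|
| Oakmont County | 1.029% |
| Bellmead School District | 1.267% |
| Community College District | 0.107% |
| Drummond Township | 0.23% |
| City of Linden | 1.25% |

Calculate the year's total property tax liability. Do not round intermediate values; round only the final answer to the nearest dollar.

Assessed value = $803,340 × 0.59 = $473,970.6
Oakmont County: ($473,970.6 − $96,000) × 0.01029 = $377,970.6 × 0.01029 = $3,889.317474
Bellmead School District: ($473,970.6 − $96,000) × 0.01267 = $377,970.6 × 0.01267 = $4,788.887502
Community College District: ($473,970.6 − $96,000) × 0.00107 = $377,970.6 × 0.00107 = $404.428542
Drummond Township: $473,970.6 × 0.0023 = $1,090.13238
City of Linden: ($473,970.6 − $96,000) × 0.0125 = $377,970.6 × 0.0125 = $4,724.6325
Total = $14,897.398398

$14,897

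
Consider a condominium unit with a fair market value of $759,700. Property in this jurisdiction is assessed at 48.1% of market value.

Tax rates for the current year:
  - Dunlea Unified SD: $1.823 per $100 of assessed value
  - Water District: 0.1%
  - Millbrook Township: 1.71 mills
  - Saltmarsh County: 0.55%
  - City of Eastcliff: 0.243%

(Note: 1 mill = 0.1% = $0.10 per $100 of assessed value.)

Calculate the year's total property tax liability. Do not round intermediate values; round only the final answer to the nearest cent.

$10,549.55

Assessed value = $759,700 × 0.481 = $365,415.7
Dunlea Unified SD: $365,415.7 × 0.01823 = $6,661.528211
Water District: $365,415.7 × 0.001 = $365.4157
Millbrook Township: $365,415.7 × 0.00171 = $624.860847
Saltmarsh County: $365,415.7 × 0.0055 = $2,009.78635
City of Eastcliff: $365,415.7 × 0.00243 = $887.960151
Total = $10,549.551259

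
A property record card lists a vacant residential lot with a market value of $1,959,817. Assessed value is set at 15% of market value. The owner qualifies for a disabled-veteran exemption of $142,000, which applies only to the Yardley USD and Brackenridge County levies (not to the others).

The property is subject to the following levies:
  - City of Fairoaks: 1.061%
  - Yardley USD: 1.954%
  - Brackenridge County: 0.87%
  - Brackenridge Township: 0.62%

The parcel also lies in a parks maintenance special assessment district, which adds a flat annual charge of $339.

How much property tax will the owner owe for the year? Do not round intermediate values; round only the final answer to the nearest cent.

$9,572.38

Assessed value = $1,959,817 × 0.15 = $293,972.55
City of Fairoaks: $293,972.55 × 0.01061 = $3,119.0487555
Yardley USD: ($293,972.55 − $142,000) × 0.01954 = $151,972.55 × 0.01954 = $2,969.543627
Brackenridge County: ($293,972.55 − $142,000) × 0.0087 = $151,972.55 × 0.0087 = $1,322.161185
Brackenridge Township: $293,972.55 × 0.0062 = $1,822.62981
Levies subtotal = $9,233.3833775
Total = $9,233.3833775 + $339 = $9,572.3833775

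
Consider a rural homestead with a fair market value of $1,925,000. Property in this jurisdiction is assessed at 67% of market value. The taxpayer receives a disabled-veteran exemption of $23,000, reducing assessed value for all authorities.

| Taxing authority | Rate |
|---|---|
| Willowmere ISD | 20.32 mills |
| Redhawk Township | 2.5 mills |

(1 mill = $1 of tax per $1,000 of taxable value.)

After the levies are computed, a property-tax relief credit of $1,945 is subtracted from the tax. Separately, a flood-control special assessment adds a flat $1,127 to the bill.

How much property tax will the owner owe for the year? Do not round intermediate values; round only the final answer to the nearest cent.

$28,089.24

Assessed value = $1,925,000 × 0.67 = $1,289,750
Taxable value = $1,289,750 − $23,000 = $1,266,750
Willowmere ISD: $1,266,750 × 0.02032 = $25,740.36
Redhawk Township: $1,266,750 × 0.0025 = $3,166.875
Levies subtotal = $28,907.235
After credit = $28,907.235 − $1,945 = $26,962.235
Total = $26,962.235 + $1,127 = $28,089.235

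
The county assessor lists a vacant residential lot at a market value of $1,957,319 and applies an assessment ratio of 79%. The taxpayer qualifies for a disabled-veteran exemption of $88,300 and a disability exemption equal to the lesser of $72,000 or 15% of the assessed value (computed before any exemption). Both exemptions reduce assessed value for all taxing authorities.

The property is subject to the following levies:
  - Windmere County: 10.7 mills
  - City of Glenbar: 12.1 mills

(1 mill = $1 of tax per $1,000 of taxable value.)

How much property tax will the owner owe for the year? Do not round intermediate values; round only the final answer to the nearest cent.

$31,600.39

Assessed value = $1,957,319 × 0.79 = $1,546,282.01
Disability exemption = min($72,000, 15% × $1,546,282.01) = min($72,000, $231,942.3015) = $72,000 (dollar cap binds)
Taxable value = $1,546,282.01 − $88,300 − $72,000 = $1,385,982.01
Windmere County: $1,385,982.01 × 0.0107 = $14,830.007507
City of Glenbar: $1,385,982.01 × 0.0121 = $16,770.382321
Total = $31,600.389828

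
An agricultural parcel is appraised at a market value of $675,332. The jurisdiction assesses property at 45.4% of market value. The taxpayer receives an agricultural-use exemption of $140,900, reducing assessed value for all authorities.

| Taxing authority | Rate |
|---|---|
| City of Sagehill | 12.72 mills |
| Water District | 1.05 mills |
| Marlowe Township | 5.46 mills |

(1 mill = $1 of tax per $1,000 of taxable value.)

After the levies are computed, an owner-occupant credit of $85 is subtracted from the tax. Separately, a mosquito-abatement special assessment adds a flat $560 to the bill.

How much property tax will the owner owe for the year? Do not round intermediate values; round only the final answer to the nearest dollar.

$3,661

Assessed value = $675,332 × 0.454 = $306,600.728
Taxable value = $306,600.728 − $140,900 = $165,700.728
City of Sagehill: $165,700.728 × 0.01272 = $2,107.71326016
Water District: $165,700.728 × 0.00105 = $173.9857644
Marlowe Township: $165,700.728 × 0.00546 = $904.72597488
Levies subtotal = $3,186.42499944
After credit = $3,186.42499944 − $85 = $3,101.42499944
Total = $3,101.42499944 + $560 = $3,661.42499944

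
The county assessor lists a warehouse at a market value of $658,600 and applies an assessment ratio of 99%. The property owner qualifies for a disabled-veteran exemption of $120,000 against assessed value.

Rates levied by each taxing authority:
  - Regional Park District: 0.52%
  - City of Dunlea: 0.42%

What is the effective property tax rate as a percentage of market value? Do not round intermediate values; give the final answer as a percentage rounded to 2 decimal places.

0.76%

Assessed value = $658,600 × 0.99 = $652,014
Taxable value = $652,014 − $120,000 = $532,014
Regional Park District: $532,014 × 0.0052 = $2,766.4728
City of Dunlea: $532,014 × 0.0042 = $2,234.4588
Total tax = $5,000.9316
Effective rate = $5,000.9316 ÷ $658,600 = 0.76% of market value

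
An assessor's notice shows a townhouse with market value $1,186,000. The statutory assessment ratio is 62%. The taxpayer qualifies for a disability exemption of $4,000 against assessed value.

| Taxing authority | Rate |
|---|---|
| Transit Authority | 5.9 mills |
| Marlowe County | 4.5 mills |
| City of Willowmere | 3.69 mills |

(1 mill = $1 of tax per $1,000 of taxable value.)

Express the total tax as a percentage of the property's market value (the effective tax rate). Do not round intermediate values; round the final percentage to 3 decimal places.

Assessed value = $1,186,000 × 0.62 = $735,320
Taxable value = $735,320 − $4,000 = $731,320
Transit Authority: $731,320 × 0.0059 = $4,314.788
Marlowe County: $731,320 × 0.0045 = $3,290.94
City of Willowmere: $731,320 × 0.00369 = $2,698.5708
Total tax = $10,304.2988
Effective rate = $10,304.2988 ÷ $1,186,000 = 0.869% of market value

0.869%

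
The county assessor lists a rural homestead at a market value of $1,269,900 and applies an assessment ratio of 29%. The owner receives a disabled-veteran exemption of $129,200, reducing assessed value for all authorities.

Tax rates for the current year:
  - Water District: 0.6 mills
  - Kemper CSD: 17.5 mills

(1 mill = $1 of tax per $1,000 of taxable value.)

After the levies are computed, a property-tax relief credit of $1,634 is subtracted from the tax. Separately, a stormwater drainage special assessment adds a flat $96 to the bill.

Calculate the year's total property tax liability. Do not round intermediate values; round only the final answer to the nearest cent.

$2,789.19

Assessed value = $1,269,900 × 0.29 = $368,271
Taxable value = $368,271 − $129,200 = $239,071
Water District: $239,071 × 0.0006 = $143.4426
Kemper CSD: $239,071 × 0.0175 = $4,183.7425
Levies subtotal = $4,327.1851
After credit = $4,327.1851 − $1,634 = $2,693.1851
Total = $2,693.1851 + $96 = $2,789.1851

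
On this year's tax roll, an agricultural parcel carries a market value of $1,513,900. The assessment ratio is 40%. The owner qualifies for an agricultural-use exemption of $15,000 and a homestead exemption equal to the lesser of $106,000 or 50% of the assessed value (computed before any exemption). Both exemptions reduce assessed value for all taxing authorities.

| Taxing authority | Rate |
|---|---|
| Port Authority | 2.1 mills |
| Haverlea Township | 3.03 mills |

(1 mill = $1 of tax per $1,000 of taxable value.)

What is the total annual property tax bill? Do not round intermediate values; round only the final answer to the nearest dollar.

Assessed value = $1,513,900 × 0.4 = $605,560
Homestead exemption = min($106,000, 50% × $605,560) = min($106,000, $302,780) = $106,000 (dollar cap binds)
Taxable value = $605,560 − $15,000 − $106,000 = $484,560
Port Authority: $484,560 × 0.0021 = $1,017.576
Haverlea Township: $484,560 × 0.00303 = $1,468.2168
Total = $2,485.7928

$2,486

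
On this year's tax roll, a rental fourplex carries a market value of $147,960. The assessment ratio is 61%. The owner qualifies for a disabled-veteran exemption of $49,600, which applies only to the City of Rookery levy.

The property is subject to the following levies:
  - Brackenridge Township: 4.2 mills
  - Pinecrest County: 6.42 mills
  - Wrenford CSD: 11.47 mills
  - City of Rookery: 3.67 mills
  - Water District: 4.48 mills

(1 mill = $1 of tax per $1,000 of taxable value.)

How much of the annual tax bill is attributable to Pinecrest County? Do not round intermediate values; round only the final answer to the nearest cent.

Assessed value = $147,960 × 0.61 = $90,255.6
Pinecrest County taxable value = $90,255.6 (exemption does not apply)
Pinecrest County levy = $90,255.6 × 0.00642 = $579.440952

$579.44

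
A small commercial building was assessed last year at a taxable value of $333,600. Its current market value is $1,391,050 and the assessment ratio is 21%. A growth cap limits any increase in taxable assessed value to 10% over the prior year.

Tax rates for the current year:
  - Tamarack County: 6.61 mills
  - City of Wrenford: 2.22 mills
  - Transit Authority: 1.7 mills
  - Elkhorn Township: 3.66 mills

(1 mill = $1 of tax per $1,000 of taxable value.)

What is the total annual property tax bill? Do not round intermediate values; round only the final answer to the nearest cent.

$4,145.19

Uncapped assessed value = $1,391,050 × 0.21 = $292,120.5
Cap limit = $333,600 × 1.1 = $366,960
Taxable assessed value = min($292,120.5, $366,960) = $292,120.5 (cap does not bind)
Tamarack County: $292,120.5 × 0.00661 = $1,930.916505
City of Wrenford: $292,120.5 × 0.00222 = $648.50751
Transit Authority: $292,120.5 × 0.0017 = $496.60485
Elkhorn Township: $292,120.5 × 0.00366 = $1,069.16103
Total = $4,145.189895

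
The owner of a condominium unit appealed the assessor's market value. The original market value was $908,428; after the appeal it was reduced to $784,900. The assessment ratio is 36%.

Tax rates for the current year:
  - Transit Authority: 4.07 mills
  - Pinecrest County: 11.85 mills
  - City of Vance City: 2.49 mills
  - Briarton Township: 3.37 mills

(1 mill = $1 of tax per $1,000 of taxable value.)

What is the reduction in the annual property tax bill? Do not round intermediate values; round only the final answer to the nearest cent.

$968.56

Old assessed value = $908,428 × 0.36 = $327,034.08
New assessed value = $784,900 × 0.36 = $282,564
Combined rate = 0.00407 + 0.01185 + 0.00249 + 0.00337 = 0.02178
Old tax = $327,034.08 × 0.02178 = $7,122.8022624
New tax = $282,564 × 0.02178 = $6,154.24392
Reduction = $7,122.8022624 − $6,154.24392 = $968.5583424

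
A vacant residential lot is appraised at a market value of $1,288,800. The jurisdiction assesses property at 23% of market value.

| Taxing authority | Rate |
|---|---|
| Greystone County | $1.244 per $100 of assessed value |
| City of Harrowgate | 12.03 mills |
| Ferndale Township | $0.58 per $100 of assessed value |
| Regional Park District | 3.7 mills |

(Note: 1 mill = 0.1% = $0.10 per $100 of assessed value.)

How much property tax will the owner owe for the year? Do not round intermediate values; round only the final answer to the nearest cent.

$10,069.52

Assessed value = $1,288,800 × 0.23 = $296,424
Greystone County: $296,424 × 0.01244 = $3,687.51456
City of Harrowgate: $296,424 × 0.01203 = $3,565.98072
Ferndale Township: $296,424 × 0.0058 = $1,719.2592
Regional Park District: $296,424 × 0.0037 = $1,096.7688
Total = $10,069.52328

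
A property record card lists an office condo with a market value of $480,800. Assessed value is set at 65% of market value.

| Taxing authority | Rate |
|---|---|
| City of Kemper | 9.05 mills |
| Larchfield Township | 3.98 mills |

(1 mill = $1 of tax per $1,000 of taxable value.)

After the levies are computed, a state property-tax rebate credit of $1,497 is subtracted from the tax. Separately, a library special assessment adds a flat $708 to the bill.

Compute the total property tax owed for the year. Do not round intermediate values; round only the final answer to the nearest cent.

$3,283.14

Assessed value = $480,800 × 0.65 = $312,520
City of Kemper: $312,520 × 0.00905 = $2,828.306
Larchfield Township: $312,520 × 0.00398 = $1,243.8296
Levies subtotal = $4,072.1356
After credit = $4,072.1356 − $1,497 = $2,575.1356
Total = $2,575.1356 + $708 = $3,283.1356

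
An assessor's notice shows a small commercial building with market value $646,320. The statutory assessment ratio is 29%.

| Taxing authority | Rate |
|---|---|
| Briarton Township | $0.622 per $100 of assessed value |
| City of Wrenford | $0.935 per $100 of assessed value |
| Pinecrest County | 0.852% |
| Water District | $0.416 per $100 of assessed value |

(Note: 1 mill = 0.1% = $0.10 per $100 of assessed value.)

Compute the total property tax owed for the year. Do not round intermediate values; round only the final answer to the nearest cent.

Assessed value = $646,320 × 0.29 = $187,432.8
Briarton Township: $187,432.8 × 0.00622 = $1,165.832016
City of Wrenford: $187,432.8 × 0.00935 = $1,752.49668
Pinecrest County: $187,432.8 × 0.00852 = $1,596.927456
Water District: $187,432.8 × 0.00416 = $779.720448
Total = $5,294.9766

$5,294.98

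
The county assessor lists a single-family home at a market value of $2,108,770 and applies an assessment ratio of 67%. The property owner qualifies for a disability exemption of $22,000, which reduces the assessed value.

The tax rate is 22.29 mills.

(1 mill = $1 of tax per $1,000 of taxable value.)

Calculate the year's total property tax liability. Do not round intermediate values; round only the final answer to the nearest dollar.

Assessed value = $2,108,770 × 0.67 = $1,412,875.9
Taxable value = $1,412,875.9 − $22,000 = $1,390,875.9
Tax = $1,390,875.9 × 0.02229 = $31,002.623811

$31,003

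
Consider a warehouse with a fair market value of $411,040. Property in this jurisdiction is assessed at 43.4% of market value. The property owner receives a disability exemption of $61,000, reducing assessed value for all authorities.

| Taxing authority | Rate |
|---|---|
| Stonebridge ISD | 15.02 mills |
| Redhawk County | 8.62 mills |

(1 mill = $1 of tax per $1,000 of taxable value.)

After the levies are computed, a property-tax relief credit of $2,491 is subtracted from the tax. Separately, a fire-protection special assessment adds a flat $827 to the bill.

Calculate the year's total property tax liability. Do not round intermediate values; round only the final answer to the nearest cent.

Assessed value = $411,040 × 0.434 = $178,391.36
Taxable value = $178,391.36 − $61,000 = $117,391.36
Stonebridge ISD: $117,391.36 × 0.01502 = $1,763.2182272
Redhawk County: $117,391.36 × 0.00862 = $1,011.9135232
Levies subtotal = $2,775.1317504
After credit = $2,775.1317504 − $2,491 = $284.1317504
Total = $284.1317504 + $827 = $1,111.1317504

$1,111.13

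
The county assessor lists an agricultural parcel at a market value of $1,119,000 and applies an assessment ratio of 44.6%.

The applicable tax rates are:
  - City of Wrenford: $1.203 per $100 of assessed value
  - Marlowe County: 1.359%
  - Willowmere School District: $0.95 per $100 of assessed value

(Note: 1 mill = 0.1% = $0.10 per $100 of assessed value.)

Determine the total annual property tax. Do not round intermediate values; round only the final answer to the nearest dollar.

Assessed value = $1,119,000 × 0.446 = $499,074
City of Wrenford: $499,074 × 0.01203 = $6,003.86022
Marlowe County: $499,074 × 0.01359 = $6,782.41566
Willowmere School District: $499,074 × 0.0095 = $4,741.203
Total = $17,527.47888

$17,527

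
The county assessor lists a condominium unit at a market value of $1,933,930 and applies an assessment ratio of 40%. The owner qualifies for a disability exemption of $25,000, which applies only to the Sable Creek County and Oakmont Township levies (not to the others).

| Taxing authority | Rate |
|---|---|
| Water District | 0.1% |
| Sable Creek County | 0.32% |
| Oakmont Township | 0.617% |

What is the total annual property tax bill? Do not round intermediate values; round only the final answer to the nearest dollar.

Assessed value = $1,933,930 × 0.4 = $773,572
Water District: $773,572 × 0.001 = $773.572
Sable Creek County: ($773,572 − $25,000) × 0.0032 = $748,572 × 0.0032 = $2,395.4304
Oakmont Township: ($773,572 − $25,000) × 0.00617 = $748,572 × 0.00617 = $4,618.68924
Total = $7,787.69164

$7,788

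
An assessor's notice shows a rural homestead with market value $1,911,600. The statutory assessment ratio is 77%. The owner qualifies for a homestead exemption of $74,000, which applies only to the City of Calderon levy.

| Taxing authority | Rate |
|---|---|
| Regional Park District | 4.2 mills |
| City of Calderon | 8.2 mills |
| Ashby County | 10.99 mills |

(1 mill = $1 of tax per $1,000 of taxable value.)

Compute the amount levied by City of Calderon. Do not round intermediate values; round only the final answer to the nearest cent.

Assessed value = $1,911,600 × 0.77 = $1,471,932
City of Calderon taxable value = $1,471,932 − $74,000 = $1,397,932
City of Calderon levy = $1,397,932 × 0.0082 = $11,463.0424

$11,463.04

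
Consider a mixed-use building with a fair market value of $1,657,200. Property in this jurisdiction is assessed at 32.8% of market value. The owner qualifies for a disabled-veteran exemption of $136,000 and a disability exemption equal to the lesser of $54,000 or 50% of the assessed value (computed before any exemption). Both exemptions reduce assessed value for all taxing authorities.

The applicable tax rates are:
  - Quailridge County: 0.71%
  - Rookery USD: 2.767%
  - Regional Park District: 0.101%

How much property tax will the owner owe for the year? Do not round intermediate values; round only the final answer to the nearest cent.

Assessed value = $1,657,200 × 0.328 = $543,561.6
Disability exemption = min($54,000, 50% × $543,561.6) = min($54,000, $271,780.8) = $54,000 (dollar cap binds)
Taxable value = $543,561.6 − $136,000 − $54,000 = $353,561.6
Quailridge County: $353,561.6 × 0.0071 = $2,510.28736
Rookery USD: $353,561.6 × 0.02767 = $9,783.049472
Regional Park District: $353,561.6 × 0.00101 = $357.097216
Total = $12,650.434048

$12,650.43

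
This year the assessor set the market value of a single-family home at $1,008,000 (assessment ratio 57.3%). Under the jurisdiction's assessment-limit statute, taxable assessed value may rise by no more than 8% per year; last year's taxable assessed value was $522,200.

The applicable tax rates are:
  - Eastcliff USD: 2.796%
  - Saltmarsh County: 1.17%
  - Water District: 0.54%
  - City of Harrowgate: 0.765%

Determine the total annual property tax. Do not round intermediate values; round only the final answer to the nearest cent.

Uncapped assessed value = $1,008,000 × 0.573 = $577,584
Cap limit = $522,200 × 1.08 = $563,976
Taxable assessed value = min($577,584, $563,976) = $563,976 (cap binds)
Eastcliff USD: $563,976 × 0.02796 = $15,768.76896
Saltmarsh County: $563,976 × 0.0117 = $6,598.5192
Water District: $563,976 × 0.0054 = $3,045.4704
City of Harrowgate: $563,976 × 0.00765 = $4,314.4164
Total = $29,727.17496

$29,727.17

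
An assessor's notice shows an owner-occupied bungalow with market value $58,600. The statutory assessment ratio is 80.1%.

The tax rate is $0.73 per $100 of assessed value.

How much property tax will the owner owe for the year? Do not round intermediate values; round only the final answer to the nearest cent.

Assessed value = $58,600 × 0.801 = $46,938.6
Tax = $46,938.6 × 0.0073 = $342.65178

$342.65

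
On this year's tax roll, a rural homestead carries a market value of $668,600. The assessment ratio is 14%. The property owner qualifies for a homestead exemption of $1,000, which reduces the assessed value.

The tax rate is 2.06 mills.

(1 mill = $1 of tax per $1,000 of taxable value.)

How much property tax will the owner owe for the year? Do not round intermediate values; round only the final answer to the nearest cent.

Assessed value = $668,600 × 0.14 = $93,604
Taxable value = $93,604 − $1,000 = $92,604
Tax = $92,604 × 0.00206 = $190.76424

$190.76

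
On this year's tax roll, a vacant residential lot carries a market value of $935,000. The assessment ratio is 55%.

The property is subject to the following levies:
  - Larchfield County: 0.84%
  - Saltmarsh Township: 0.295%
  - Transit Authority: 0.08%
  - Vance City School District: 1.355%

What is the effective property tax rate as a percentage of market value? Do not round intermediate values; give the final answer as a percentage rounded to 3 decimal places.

Assessed value = $935,000 × 0.55 = $514,250
Larchfield County: $514,250 × 0.0084 = $4,319.7
Saltmarsh Township: $514,250 × 0.00295 = $1,517.0375
Transit Authority: $514,250 × 0.0008 = $411.4
Vance City School District: $514,250 × 0.01355 = $6,968.0875
Total tax = $13,216.225
Effective rate = $13,216.225 ÷ $935,000 = 1.414% of market value

1.414%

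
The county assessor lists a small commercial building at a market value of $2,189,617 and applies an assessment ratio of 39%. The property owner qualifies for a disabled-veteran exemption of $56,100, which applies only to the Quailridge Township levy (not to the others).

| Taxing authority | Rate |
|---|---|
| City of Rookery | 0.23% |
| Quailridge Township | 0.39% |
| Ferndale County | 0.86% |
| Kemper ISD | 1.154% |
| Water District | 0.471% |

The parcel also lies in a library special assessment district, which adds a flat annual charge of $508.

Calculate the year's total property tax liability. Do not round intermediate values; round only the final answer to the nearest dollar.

$26,804

Assessed value = $2,189,617 × 0.39 = $853,950.63
City of Rookery: $853,950.63 × 0.0023 = $1,964.086449
Quailridge Township: ($853,950.63 − $56,100) × 0.0039 = $797,850.63 × 0.0039 = $3,111.617457
Ferndale County: $853,950.63 × 0.0086 = $7,343.975418
Kemper ISD: $853,950.63 × 0.01154 = $9,854.5902702
Water District: $853,950.63 × 0.00471 = $4,022.1074673
Levies subtotal = $26,296.3770615
Total = $26,296.3770615 + $508 = $26,804.3770615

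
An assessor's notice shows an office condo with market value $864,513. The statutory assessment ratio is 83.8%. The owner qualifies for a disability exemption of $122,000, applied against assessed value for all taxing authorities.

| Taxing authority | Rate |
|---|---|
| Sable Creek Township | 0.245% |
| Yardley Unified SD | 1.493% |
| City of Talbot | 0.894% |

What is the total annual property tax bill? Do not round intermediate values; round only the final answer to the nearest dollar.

Assessed value = $864,513 × 0.838 = $724,461.894
Taxable value = $724,461.894 − $122,000 = $602,461.894
Sable Creek Township: $602,461.894 × 0.00245 = $1,476.0316403
Yardley Unified SD: $602,461.894 × 0.01493 = $8,994.75607742
City of Talbot: $602,461.894 × 0.00894 = $5,386.00933236
Total = $1,476.0316403 + $8,994.75607742 + $5,386.00933236 = $15,856.79705008

$15,857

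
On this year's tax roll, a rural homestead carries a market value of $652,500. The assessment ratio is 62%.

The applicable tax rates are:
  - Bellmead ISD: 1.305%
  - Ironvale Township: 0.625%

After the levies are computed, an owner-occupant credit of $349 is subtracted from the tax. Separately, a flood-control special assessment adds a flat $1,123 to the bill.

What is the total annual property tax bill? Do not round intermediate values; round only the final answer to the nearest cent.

Assessed value = $652,500 × 0.62 = $404,550
Bellmead ISD: $404,550 × 0.01305 = $5,279.3775
Ironvale Township: $404,550 × 0.00625 = $2,528.4375
Levies subtotal = $7,807.815
After credit = $7,807.815 − $349 = $7,458.815
Total = $7,458.815 + $1,123 = $8,581.815

$8,581.82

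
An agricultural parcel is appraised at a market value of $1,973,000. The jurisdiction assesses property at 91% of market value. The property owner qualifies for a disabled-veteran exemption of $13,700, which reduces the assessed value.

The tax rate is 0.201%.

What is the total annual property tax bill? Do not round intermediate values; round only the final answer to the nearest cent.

$3,581.28

Assessed value = $1,973,000 × 0.91 = $1,795,430
Taxable value = $1,795,430 − $13,700 = $1,781,730
Tax = $1,781,730 × 0.00201 = $3,581.2773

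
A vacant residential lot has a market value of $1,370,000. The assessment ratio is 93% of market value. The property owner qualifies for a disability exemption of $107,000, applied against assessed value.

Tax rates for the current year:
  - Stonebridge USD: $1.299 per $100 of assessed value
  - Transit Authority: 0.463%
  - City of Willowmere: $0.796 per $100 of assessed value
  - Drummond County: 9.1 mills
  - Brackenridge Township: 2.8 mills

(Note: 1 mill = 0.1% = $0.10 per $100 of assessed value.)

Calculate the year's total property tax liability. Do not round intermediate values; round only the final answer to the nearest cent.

Assessed value = $1,370,000 × 0.93 = $1,274,100
Taxable value = $1,274,100 − $107,000 = $1,167,100
Stonebridge USD: $1,167,100 × 0.01299 = $15,160.629
Transit Authority: $1,167,100 × 0.00463 = $5,403.673
City of Willowmere: $1,167,100 × 0.00796 = $9,290.116
Drummond County: $1,167,100 × 0.0091 = $10,620.61
Brackenridge Township: $1,167,100 × 0.0028 = $3,267.88
Total = $43,742.908

$43,742.91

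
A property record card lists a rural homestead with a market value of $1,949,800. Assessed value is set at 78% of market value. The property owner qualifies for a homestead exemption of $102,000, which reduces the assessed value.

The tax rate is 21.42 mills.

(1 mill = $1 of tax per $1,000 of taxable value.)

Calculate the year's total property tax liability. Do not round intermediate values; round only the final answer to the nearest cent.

$30,391.64

Assessed value = $1,949,800 × 0.78 = $1,520,844
Taxable value = $1,520,844 − $102,000 = $1,418,844
Tax = $1,418,844 × 0.02142 = $30,391.63848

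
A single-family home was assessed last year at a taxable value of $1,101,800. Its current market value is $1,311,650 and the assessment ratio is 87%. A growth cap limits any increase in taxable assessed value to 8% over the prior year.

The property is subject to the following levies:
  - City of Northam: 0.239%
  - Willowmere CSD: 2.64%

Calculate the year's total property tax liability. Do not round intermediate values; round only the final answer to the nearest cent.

$32,853.29

Uncapped assessed value = $1,311,650 × 0.87 = $1,141,135.5
Cap limit = $1,101,800 × 1.08 = $1,189,944
Taxable assessed value = min($1,141,135.5, $1,189,944) = $1,141,135.5 (cap does not bind)
City of Northam: $1,141,135.5 × 0.00239 = $2,727.313845
Willowmere CSD: $1,141,135.5 × 0.0264 = $30,125.9772
Total = $32,853.291045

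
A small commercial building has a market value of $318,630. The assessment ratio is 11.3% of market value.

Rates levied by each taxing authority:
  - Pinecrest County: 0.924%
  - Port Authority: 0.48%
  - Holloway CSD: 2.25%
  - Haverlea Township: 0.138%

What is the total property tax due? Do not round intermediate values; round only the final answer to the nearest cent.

Assessed value = $318,630 × 0.113 = $36,005.19
Pinecrest County: $36,005.19 × 0.00924 = $332.6879556
Port Authority: $36,005.19 × 0.0048 = $172.824912
Holloway CSD: $36,005.19 × 0.0225 = $810.116775
Haverlea Township: $36,005.19 × 0.00138 = $49.6871622
Total = $332.6879556 + $172.824912 + $810.116775 + $49.6871622 = $1,365.3168048

$1,365.32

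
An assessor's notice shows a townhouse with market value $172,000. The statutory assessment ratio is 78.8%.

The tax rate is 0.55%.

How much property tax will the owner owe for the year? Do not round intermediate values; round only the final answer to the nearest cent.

$745.45

Assessed value = $172,000 × 0.788 = $135,536
Tax = $135,536 × 0.0055 = $745.448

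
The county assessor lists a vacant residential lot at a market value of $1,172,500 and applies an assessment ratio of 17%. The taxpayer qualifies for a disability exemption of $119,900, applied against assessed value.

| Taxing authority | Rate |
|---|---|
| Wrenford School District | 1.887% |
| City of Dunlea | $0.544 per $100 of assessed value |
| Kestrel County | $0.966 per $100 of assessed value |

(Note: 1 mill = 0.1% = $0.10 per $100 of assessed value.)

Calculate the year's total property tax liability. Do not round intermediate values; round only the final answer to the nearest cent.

Assessed value = $1,172,500 × 0.17 = $199,325
Taxable value = $199,325 − $119,900 = $79,425
Wrenford School District: $79,425 × 0.01887 = $1,498.74975
City of Dunlea: $79,425 × 0.00544 = $432.072
Kestrel County: $79,425 × 0.00966 = $767.2455
Total = $2,698.06725

$2,698.07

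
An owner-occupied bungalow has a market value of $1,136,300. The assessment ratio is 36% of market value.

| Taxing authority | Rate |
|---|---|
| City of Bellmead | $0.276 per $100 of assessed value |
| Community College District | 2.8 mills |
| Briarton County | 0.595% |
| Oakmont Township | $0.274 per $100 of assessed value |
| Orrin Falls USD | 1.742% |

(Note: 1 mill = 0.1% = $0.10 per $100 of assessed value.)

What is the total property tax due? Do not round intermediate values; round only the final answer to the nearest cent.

Assessed value = $1,136,300 × 0.36 = $409,068
City of Bellmead: $409,068 × 0.00276 = $1,129.02768
Community College District: $409,068 × 0.0028 = $1,145.3904
Briarton County: $409,068 × 0.00595 = $2,433.9546
Oakmont Township: $409,068 × 0.00274 = $1,120.84632
Orrin Falls USD: $409,068 × 0.01742 = $7,125.96456
Total = $12,955.18356

$12,955.18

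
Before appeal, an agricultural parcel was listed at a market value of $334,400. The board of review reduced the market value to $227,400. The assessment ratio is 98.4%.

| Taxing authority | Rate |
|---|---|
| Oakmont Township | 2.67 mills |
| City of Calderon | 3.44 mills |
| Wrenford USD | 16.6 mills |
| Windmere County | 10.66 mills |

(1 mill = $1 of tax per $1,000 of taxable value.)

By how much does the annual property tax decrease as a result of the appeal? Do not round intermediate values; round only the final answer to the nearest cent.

Old assessed value = $334,400 × 0.984 = $329,049.6
New assessed value = $227,400 × 0.984 = $223,761.6
Combined rate = 0.00267 + 0.00344 + 0.0166 + 0.01066 = 0.03337
Old tax = $329,049.6 × 0.03337 = $10,980.385152
New tax = $223,761.6 × 0.03337 = $7,466.924592
Reduction = $10,980.385152 − $7,466.924592 = $3,513.46056

$3,513.46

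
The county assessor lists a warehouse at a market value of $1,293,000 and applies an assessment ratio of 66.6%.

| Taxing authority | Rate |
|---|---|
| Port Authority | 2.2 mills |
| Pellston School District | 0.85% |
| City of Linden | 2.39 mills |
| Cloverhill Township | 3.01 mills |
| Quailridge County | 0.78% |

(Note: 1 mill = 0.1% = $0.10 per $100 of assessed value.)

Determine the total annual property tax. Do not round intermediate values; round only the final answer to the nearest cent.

$20,581.20

Assessed value = $1,293,000 × 0.666 = $861,138
Port Authority: $861,138 × 0.0022 = $1,894.5036
Pellston School District: $861,138 × 0.0085 = $7,319.673
City of Linden: $861,138 × 0.00239 = $2,058.11982
Cloverhill Township: $861,138 × 0.00301 = $2,592.02538
Quailridge County: $861,138 × 0.0078 = $6,716.8764
Total = $20,581.1982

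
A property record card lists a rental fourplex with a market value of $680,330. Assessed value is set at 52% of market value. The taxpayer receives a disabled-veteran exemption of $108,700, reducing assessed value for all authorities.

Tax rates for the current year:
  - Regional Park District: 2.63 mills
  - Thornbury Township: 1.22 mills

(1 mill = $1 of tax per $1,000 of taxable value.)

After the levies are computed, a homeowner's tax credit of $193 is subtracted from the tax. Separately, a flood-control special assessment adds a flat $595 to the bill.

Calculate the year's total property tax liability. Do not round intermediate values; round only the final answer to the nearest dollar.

$1,346

Assessed value = $680,330 × 0.52 = $353,771.6
Taxable value = $353,771.6 − $108,700 = $245,071.6
Regional Park District: $245,071.6 × 0.00263 = $644.538308
Thornbury Township: $245,071.6 × 0.00122 = $298.987352
Levies subtotal = $943.52566
After credit = $943.52566 − $193 = $750.52566
Total = $750.52566 + $595 = $1,345.52566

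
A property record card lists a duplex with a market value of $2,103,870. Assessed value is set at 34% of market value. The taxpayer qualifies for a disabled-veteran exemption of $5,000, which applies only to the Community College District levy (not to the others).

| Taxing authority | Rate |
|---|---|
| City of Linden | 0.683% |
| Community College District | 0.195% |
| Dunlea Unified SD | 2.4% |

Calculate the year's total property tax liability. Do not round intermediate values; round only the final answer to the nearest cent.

$23,438.30

Assessed value = $2,103,870 × 0.34 = $715,315.8
City of Linden: $715,315.8 × 0.00683 = $4,885.606914
Community College District: ($715,315.8 − $5,000) × 0.00195 = $710,315.8 × 0.00195 = $1,385.11581
Dunlea Unified SD: $715,315.8 × 0.024 = $17,167.5792
Total = $23,438.301924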